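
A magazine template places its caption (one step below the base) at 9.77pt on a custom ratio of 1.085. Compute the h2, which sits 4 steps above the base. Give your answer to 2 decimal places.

9.77 × 1.085⁵ = 9.77 × 1.50366 ≈ 14.691

14.69pt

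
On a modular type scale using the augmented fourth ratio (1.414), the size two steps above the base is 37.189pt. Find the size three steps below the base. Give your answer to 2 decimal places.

6.58pt

Moving from step +2 to step -3 is 5 steps down, so divide by r⁵.
37.189 ÷ 1.414⁵ = 37.189 ÷ 5.65258 ≈ 6.579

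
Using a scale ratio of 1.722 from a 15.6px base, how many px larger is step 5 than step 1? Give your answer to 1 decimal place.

Step 1: 15.6 × 1.722 = 26.863px
Step 5: 15.6 × 1.722⁵ = 236.206px
Difference: 236.206 − 26.863 = 209.343px

209.3px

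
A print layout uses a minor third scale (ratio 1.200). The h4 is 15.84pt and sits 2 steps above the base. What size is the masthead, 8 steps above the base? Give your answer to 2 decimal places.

15.84 × 1.200⁶ = 15.84 × 2.98598 ≈ 47.298

47.30pt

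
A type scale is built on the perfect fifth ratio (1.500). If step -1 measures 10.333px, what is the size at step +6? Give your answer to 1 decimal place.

176.5px

10.333 × 1.500⁷ = 10.333 × 17.08594 ≈ 176.549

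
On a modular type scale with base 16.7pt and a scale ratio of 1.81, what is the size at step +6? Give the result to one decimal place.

16.7 × 1.81⁶ = 16.7 × 35.16183 ≈ 587.20

587.2pt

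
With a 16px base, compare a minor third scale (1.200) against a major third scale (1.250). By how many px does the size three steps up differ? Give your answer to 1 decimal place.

Minor third: 16.0 × 1.200³ = 27.648px
Major third: 16.0 × 1.250³ = 31.250px
Difference: 31.250 − 27.648 = 3.602px

3.6px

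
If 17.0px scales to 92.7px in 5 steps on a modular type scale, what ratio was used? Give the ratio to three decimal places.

1.404

r⁵ = 92.7 / 17.0, so r = (92.7/17.0)^(1/5).
r = 5.4529^(1/5) ≈ 1.4039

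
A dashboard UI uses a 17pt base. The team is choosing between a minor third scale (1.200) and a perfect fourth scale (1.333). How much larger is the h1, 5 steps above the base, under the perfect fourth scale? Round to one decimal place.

29.2pt

Minor third: 17.0 × 1.200⁵ = 42.301pt
Perfect fourth: 17.0 × 1.333⁵ = 71.548pt
Difference: 71.548 − 42.301 = 29.247pt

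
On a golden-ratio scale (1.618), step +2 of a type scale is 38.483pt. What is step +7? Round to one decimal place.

The gap is 7 − (2) = 5 steps, so the factor is 1.618^5.
38.483 × 1.618⁵ = 38.483 × 11.08901 ≈ 426.738

426.7pt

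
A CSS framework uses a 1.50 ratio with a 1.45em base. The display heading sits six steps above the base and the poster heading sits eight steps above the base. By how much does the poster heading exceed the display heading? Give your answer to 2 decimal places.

Step 6: 1.45 × 1.50⁶ = 16.5164em
Step 8: 1.45 × 1.50⁸ = 37.1619em
Difference: 37.1619 − 16.5164 = 20.6455em

20.65em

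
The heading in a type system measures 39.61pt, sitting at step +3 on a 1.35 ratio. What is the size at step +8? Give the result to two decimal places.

177.61pt

39.61 × 1.35⁵ = 39.61 × 4.48403 ≈ 177.613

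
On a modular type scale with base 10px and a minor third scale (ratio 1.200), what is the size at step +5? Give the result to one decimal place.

24.9px

10.0 × 1.200⁵ = 10.0 × 2.48832 ≈ 24.88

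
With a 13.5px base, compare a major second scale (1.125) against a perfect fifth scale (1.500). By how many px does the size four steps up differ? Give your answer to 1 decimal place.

46.7px

Major second: 13.5 × 1.125⁴ = 21.624px
Perfect fifth: 13.5 × 1.500⁴ = 68.344px
Difference: 68.344 − 21.624 = 46.720px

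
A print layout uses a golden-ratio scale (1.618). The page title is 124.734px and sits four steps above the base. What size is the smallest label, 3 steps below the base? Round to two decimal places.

124.734 ÷ 1.618⁷ = 124.734 ÷ 29.03017 ≈ 4.297

4.30px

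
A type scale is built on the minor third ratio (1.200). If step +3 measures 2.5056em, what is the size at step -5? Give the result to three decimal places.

0.583em

2.5056 ÷ 1.200⁸ = 2.5056 ÷ 4.29982 ≈ 0.583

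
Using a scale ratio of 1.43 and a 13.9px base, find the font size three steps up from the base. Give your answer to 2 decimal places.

40.65px

A modular type scale is a geometric sequence: sizeₙ = base × rⁿ.
13.9 × 1.43³ = 13.9 × 2.92421 ≈ 40.65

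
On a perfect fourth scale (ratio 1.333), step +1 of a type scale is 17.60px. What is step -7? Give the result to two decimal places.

1.77px

17.60 ÷ 1.333⁸ = 17.60 ÷ 9.96876 ≈ 1.766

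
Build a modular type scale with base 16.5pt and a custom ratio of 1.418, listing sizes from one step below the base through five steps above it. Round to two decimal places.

Step -1: 16.5 ÷ 1.418 = 11.64
Step 0: 16.5pt
Step 1: 16.5 × 1.418 = 23.40
Step 2: 16.5 × 1.418² = 33.18
Step 3: 16.5 × 1.418³ = 47.04
Step 4: 16.5 × 1.418⁴ = 66.71
Step 5: 16.5 × 1.418⁵ = 94.59

11.64pt, 16.50pt, 23.40pt, 33.18pt, 47.04pt, 66.71pt, 94.59pt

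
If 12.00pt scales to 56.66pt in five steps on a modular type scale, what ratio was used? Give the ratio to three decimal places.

1.364

r⁵ = 56.66 / 12.00, so r = (56.66/12.00)^(1/5).
r = 4.7217^(1/5) ≈ 1.3640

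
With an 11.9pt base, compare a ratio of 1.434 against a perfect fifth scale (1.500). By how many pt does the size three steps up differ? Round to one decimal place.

5.1pt

At 1.434: 11.9 × 1.434³ = 35.091pt
Perfect fifth: 11.9 × 1.500³ = 40.163pt
Difference: 40.163 − 35.091 = 5.072pt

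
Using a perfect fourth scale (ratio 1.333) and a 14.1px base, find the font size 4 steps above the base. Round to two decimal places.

44.52px

Every step multiplies by the scale ratio.
14.1 × 1.333⁴ = 14.1 × 3.15733 ≈ 44.52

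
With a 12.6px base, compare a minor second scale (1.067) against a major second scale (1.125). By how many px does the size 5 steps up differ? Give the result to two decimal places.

Minor second: 12.6 × 1.067⁵ = 17.4258px
Major second: 12.6 × 1.125⁵ = 22.7056px
Difference: 22.7056 − 17.4258 = 5.2798px

5.28px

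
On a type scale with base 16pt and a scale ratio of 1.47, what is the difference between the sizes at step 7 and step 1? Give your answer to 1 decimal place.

Step 1: 16.0 × 1.47 = 23.520pt
Step 7: 16.0 × 1.47⁷ = 237.324pt
Difference: 237.324 − 23.520 = 213.804pt

213.8pt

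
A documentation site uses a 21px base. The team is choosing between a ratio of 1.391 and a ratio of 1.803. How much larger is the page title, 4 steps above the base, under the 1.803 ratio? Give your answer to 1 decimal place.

At 1.391: 21.0 × 1.391⁴ = 78.619px
At 1.803: 21.0 × 1.803⁴ = 221.923px
Difference: 221.923 − 78.619 = 143.304px

143.3px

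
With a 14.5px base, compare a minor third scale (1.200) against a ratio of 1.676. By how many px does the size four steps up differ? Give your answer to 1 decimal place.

Minor third: 14.5 × 1.200⁴ = 30.067px
At 1.676: 14.5 × 1.676⁴ = 114.410px
Difference: 114.410 − 30.067 = 84.343px

84.3px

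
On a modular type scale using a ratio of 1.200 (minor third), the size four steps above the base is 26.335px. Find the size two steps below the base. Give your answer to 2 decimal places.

26.335 ÷ 1.200⁶ = 26.335 ÷ 2.98598 ≈ 8.820

8.82px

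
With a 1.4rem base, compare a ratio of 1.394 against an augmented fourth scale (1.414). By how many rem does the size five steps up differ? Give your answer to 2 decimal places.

At 1.394: 1.4 × 1.394⁵ = 7.3696rem
Augmented fourth: 1.4 × 1.414⁵ = 7.9136rem
Difference: 7.9136 − 7.3696 = 0.5440rem

0.54rem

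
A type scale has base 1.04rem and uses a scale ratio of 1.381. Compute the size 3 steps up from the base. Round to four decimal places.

Each step on a modular scale multiplies by the ratio, so the size n steps from the base is base × ratioⁿ.
1.04 × 1.381³ = 1.04 × 2.63379 ≈ 2.7391

2.7391rem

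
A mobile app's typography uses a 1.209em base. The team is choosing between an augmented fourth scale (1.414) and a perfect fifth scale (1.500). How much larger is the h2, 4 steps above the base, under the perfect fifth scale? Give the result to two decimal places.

Augmented fourth: 1.209 × 1.414⁴ = 4.8331em
Perfect fifth: 1.209 × 1.500⁴ = 6.1206em
Difference: 6.1206 − 4.8331 = 1.2875em

1.29em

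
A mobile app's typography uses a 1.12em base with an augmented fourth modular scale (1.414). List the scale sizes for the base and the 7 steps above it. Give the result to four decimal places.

1.1200em, 1.5837em, 2.2393em, 3.1664em, 4.4773em, 6.3309em, 8.9519em, 12.6580em

Step 0: 1.12em
Step 1: 1.12 × 1.414 = 1.5837
Step 2: 1.12 × 1.414² = 2.2393
Step 3: 1.12 × 1.414³ = 3.1664
Step 4: 1.12 × 1.414⁴ = 4.4773
Step 5: 1.12 × 1.414⁵ = 6.3309
Step 6: 1.12 × 1.414⁶ = 8.9519
Step 7: 1.12 × 1.414⁷ = 12.6580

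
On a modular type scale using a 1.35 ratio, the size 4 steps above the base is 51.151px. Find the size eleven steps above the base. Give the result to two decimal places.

Moving from step +4 to step +11 is 7 steps up, so multiply by r⁷.
51.151 × 1.35⁷ = 51.151 × 8.17215 ≈ 418.014

418.01px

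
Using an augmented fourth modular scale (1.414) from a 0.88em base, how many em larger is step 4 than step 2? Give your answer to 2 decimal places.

Step 2: 0.88 × 1.414² = 1.7595em
Step 4: 0.88 × 1.414⁴ = 3.5179em
Difference: 3.5179 − 1.7595 = 1.7584em

1.76em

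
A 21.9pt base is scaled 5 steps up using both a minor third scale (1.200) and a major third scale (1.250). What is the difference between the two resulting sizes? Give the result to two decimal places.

Minor third: 21.9 × 1.200⁵ = 54.4942pt
Major third: 21.9 × 1.250⁵ = 66.8335pt
Difference: 66.8335 − 54.4942 = 12.3393pt

12.34pt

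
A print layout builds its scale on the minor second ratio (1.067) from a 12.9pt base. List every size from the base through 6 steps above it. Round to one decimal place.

12.9pt, 13.8pt, 14.7pt, 15.7pt, 16.7pt, 17.8pt, 19.0pt

Step 0: 12.9pt
Step 1: 12.9 × 1.067 = 13.8
Step 2: 12.9 × 1.067² = 14.7
Step 3: 12.9 × 1.067³ = 15.7
Step 4: 12.9 × 1.067⁴ = 16.7
Step 5: 12.9 × 1.067⁵ = 17.8
Step 6: 12.9 × 1.067⁶ = 19.0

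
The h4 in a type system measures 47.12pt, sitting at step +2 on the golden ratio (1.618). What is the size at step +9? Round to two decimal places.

The gap is 9 − (2) = 7 steps, so the factor is 1.618^7.
47.12 × 1.618⁷ = 47.12 × 29.03017 ≈ 1367.902

1367.90pt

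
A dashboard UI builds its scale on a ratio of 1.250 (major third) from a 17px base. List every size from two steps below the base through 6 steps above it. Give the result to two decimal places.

10.88px, 13.60px, 17.00px, 21.25px, 26.56px, 33.20px, 41.50px, 51.88px, 64.85px

Step -2: 17.0 ÷ 1.250² = 10.88
Step -1: 17.0 ÷ 1.250 = 13.60
Step 0: 17px
Step 1: 17.0 × 1.250 = 21.25
Step 2: 17.0 × 1.250² = 26.56
Step 3: 17.0 × 1.250³ = 33.20
Step 4: 17.0 × 1.250⁴ = 41.50
Step 5: 17.0 × 1.250⁵ = 51.88
Step 6: 17.0 × 1.250⁶ = 64.85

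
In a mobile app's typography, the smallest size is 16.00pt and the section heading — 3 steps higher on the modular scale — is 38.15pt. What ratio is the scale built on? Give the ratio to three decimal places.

The ratio satisfies 16.00 × r³ = 38.15, so r = (38.15 / 16.00)^(1/3).
r = 2.3844^(1/3) ≈ 1.3360

1.336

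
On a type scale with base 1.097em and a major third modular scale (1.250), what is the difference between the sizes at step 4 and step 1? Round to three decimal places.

Step 1: 1.097 × 1.250 = 1.37125em
Step 4: 1.097 × 1.250⁴ = 2.67822em
Difference: 2.67822 − 1.37125 = 1.30697em

1.307em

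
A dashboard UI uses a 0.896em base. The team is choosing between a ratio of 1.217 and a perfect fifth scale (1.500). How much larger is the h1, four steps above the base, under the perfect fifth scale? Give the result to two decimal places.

At 1.217: 0.896 × 1.217⁴ = 1.9655em
Perfect fifth: 0.896 × 1.500⁴ = 4.5360em
Difference: 4.5360 − 1.9655 = 2.5705em

2.57em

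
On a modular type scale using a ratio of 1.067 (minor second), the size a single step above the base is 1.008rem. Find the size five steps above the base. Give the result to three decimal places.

1.307rem

1.008 × 1.067⁴ = 1.008 × 1.29616 ≈ 1.307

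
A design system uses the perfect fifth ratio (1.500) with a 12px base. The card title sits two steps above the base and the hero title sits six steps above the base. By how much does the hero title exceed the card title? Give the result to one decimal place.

Step 2: 12.0 × 1.500² = 27.000px
Step 6: 12.0 × 1.500⁶ = 136.688px
Difference: 136.688 − 27.000 = 109.688px

109.7px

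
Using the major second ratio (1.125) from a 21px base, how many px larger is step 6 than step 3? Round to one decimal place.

12.7px

Step 3: 21.0 × 1.125³ = 29.900px
Step 6: 21.0 × 1.125⁶ = 42.573px
Difference: 42.573 − 29.900 = 12.673px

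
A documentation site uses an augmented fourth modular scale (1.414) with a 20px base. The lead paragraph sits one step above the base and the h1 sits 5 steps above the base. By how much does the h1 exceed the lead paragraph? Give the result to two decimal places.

84.77px

Step 1: 20.0 × 1.414 = 28.2800px
Step 5: 20.0 × 1.414⁵ = 113.0517px
Difference: 113.0517 − 28.2800 = 84.7717px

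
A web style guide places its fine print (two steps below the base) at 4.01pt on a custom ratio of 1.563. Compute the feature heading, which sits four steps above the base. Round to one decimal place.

4.01 × 1.563⁶ = 4.01 × 14.57988 ≈ 58.465

58.5pt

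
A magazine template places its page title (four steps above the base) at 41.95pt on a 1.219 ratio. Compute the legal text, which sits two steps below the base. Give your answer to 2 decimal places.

12.79pt

The gap is -2 − (4) = -6 steps, so the factor is 1.219^-6.
41.95 ÷ 1.219⁶ = 41.95 ÷ 3.28112 ≈ 12.785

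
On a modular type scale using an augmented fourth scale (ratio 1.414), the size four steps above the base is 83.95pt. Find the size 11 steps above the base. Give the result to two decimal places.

948.78pt

Moving from step +4 to step +11 is 7 steps up, so multiply by r⁷.
83.95 × 1.414⁷ = 83.95 × 11.30175 ≈ 948.782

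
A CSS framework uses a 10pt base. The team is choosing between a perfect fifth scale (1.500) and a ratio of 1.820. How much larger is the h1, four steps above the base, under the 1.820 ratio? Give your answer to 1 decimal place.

Perfect fifth: 10.0 × 1.500⁴ = 50.625pt
At 1.820: 10.0 × 1.820⁴ = 109.720pt
Difference: 109.720 − 50.625 = 59.095pt

59.1pt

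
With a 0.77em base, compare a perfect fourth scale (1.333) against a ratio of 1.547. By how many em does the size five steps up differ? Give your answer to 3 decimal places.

Perfect fourth: 0.77 × 1.333⁵ = 3.24072em
At 1.547: 0.77 × 1.547⁵ = 6.82248em
Difference: 6.82248 − 3.24072 = 3.58176em

3.582em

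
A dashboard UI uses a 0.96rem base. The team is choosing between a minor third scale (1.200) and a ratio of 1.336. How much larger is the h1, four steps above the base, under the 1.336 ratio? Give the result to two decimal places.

1.07rem

Minor third: 0.96 × 1.200⁴ = 1.9907rem
At 1.336: 0.96 × 1.336⁴ = 3.0584rem
Difference: 3.0584 − 1.9907 = 1.0677rem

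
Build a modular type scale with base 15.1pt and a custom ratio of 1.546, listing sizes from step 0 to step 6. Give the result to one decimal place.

15.1pt, 23.3pt, 36.1pt, 55.8pt, 86.3pt, 133.4pt, 206.2pt

Step 0: 15.1pt
Step 1: 15.1 × 1.546 = 23.3
Step 2: 15.1 × 1.546² = 36.1
Step 3: 15.1 × 1.546³ = 55.8
Step 4: 15.1 × 1.546⁴ = 86.3
Step 5: 15.1 × 1.546⁵ = 133.4
Step 6: 15.1 × 1.546⁶ = 206.2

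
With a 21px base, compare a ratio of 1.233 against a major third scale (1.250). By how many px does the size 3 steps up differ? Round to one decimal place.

At 1.233: 21.0 × 1.233³ = 39.365px
Major third: 21.0 × 1.250³ = 41.016px
Difference: 41.016 − 39.365 = 1.651px

1.7px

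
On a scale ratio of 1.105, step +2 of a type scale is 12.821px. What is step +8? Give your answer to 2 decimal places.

23.34px

12.821 × 1.105⁶ = 12.821 × 1.82043 ≈ 23.340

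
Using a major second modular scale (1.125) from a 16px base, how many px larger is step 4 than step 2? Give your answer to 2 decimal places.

Step 2: 16.0 × 1.125² = 20.2500px
Step 4: 16.0 × 1.125⁴ = 25.6289px
Difference: 25.6289 − 20.2500 = 5.3789px

5.38px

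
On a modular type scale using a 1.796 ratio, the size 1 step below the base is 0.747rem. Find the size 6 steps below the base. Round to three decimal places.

0.040rem

The gap is -6 − (-1) = -5 steps, so the factor is 1.796^-5.
0.747 ÷ 1.796⁵ = 0.747 ÷ 18.68666 ≈ 0.040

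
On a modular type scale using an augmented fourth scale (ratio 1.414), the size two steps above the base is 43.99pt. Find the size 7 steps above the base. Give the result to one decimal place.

248.7pt

43.99 × 1.414⁵ = 43.99 × 5.65258 ≈ 248.657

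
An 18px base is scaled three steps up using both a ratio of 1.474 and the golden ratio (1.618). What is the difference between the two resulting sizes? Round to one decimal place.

18.6px

At 1.474: 18.0 × 1.474³ = 57.645px
Golden ratio: 18.0 × 1.618³ = 76.244px
Difference: 76.244 − 57.645 = 18.599px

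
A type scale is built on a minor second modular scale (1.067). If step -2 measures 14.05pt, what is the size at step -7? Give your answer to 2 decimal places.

10.16pt

The gap is -7 − (-2) = -5 steps, so the factor is 1.067^-5.
14.05 ÷ 1.067⁵ = 14.05 ÷ 1.38300 ≈ 10.159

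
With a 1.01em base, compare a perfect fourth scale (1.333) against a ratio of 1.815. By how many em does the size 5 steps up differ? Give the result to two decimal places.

15.64em

Perfect fourth: 1.01 × 1.333⁵ = 4.2508em
At 1.815: 1.01 × 1.815⁵ = 19.8932em
Difference: 19.8932 − 4.2508 = 15.6424em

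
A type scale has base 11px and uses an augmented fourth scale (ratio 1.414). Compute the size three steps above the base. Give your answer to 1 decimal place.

Each step on a modular scale multiplies by the ratio, so the size n steps from the base is base × ratioⁿ.
11.0 × 1.414³ = 11.0 × 2.82715 ≈ 31.10

31.1px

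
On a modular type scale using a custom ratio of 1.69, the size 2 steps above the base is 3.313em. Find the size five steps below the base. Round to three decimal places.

3.313 ÷ 1.69⁷ = 3.313 ÷ 39.37376 ≈ 0.084

0.084em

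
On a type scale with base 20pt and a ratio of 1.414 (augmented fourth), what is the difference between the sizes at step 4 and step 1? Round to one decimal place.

Step 1: 20.0 × 1.414 = 28.280pt
Step 4: 20.0 × 1.414⁴ = 79.952pt
Difference: 79.952 − 28.280 = 51.672pt

51.7pt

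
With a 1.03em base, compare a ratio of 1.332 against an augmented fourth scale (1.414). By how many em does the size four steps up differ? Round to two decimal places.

At 1.332: 1.03 × 1.332⁴ = 3.2423em
Augmented fourth: 1.03 × 1.414⁴ = 4.1175em
Difference: 4.1175 − 3.2423 = 0.8752em

0.88em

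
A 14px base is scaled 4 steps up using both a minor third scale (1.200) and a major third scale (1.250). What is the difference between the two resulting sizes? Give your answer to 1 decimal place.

5.1px

Minor third: 14.0 × 1.200⁴ = 29.030px
Major third: 14.0 × 1.250⁴ = 34.180px
Difference: 34.180 − 29.030 = 5.150px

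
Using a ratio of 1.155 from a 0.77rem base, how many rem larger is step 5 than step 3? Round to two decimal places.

Step 3: 0.77 × 1.155³ = 1.1864rem
Step 5: 0.77 × 1.155⁵ = 1.5827rem
Difference: 1.5827 − 1.1864 = 0.3963rem

0.40rem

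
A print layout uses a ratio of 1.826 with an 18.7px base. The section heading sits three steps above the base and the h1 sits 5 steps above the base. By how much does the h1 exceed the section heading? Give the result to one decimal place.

265.8px

Step 3: 18.7 × 1.826³ = 113.853px
Step 5: 18.7 × 1.826⁵ = 379.617px
Difference: 379.617 − 113.853 = 265.764px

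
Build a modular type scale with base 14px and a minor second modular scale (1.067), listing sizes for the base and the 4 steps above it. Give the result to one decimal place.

Step 0: 14px
Step 1: 14.0 × 1.067 = 14.9
Step 2: 14.0 × 1.067² = 15.9
Step 3: 14.0 × 1.067³ = 17.0
Step 4: 14.0 × 1.067⁴ = 18.1

14.0px, 14.9px, 15.9px, 17.0px, 18.1px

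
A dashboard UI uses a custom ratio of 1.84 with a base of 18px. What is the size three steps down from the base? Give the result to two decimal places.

A modular type scale is a geometric sequence: sizeₙ = base × rⁿ.
18.0 ÷ 1.84³ = 18.0 ÷ 6.22950 ≈ 2.89

2.89px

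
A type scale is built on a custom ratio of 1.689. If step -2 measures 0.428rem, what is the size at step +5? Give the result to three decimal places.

The gap is 5 − (-2) = 7 steps, so the factor is 1.689^7.
0.428 × 1.689⁷ = 0.428 × 39.21097 ≈ 16.782

16.782rem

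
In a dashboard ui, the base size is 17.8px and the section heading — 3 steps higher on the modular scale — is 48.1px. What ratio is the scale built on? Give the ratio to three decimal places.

1.393

r³ = 48.1 / 17.8, so r = (48.1/17.8)^(1/3).
r = 2.7022^(1/3) ≈ 1.3929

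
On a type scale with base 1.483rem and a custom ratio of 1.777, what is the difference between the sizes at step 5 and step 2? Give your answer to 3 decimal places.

Step 2: 1.483 × 1.777² = 4.68291rem
Step 5: 1.483 × 1.777⁵ = 26.27715rem
Difference: 26.27715 − 4.68291 = 21.59424rem

21.594rem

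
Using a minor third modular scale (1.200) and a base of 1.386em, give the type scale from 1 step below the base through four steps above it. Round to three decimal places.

Step -1: 1.386 ÷ 1.200 = 1.155
Step 0: 1.386em
Step 1: 1.386 × 1.200 = 1.663
Step 2: 1.386 × 1.200² = 1.996
Step 3: 1.386 × 1.200³ = 2.395
Step 4: 1.386 × 1.200⁴ = 2.874

1.155em, 1.386em, 1.663em, 1.996em, 2.395em, 2.874em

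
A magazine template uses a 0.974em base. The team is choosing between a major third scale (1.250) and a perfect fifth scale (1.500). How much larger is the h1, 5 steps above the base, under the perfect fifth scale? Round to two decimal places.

4.42em

Major third: 0.974 × 1.250⁵ = 2.9724em
Perfect fifth: 0.974 × 1.500⁵ = 7.3963em
Difference: 7.3963 − 2.9724 = 4.4239em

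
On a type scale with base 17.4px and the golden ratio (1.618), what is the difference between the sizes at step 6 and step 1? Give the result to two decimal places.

284.04px

Step 1: 17.4 × 1.618 = 28.1532px
Step 6: 17.4 × 1.618⁶ = 312.1910px
Difference: 312.1910 − 28.1532 = 284.0378px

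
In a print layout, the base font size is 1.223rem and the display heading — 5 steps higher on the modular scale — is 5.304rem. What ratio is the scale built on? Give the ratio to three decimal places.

1.341

r⁵ = 5.304 / 1.223, so r = (5.304/1.223)^(1/5).
r = 4.3369^(1/5) ≈ 1.3410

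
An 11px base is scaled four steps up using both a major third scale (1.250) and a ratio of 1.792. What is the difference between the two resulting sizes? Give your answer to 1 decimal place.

Major third: 11.0 × 1.250⁴ = 26.855px
At 1.792: 11.0 × 1.792⁴ = 113.434px
Difference: 113.434 − 26.855 = 86.579px

86.6px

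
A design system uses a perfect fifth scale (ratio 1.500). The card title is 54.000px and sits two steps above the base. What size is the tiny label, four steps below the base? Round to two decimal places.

54.000 ÷ 1.500⁶ = 54.000 ÷ 11.39062 ≈ 4.741

4.74px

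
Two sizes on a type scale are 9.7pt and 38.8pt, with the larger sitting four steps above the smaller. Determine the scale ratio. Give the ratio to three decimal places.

r⁴ = 38.8 / 9.7, so r = (38.8/9.7)^(1/4).
r = 4.0000^(1/4) ≈ 1.4142

1.414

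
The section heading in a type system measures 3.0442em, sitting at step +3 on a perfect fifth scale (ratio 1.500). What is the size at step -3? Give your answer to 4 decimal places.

0.2673em

3.0442 ÷ 1.500⁶ = 3.0442 ÷ 11.39062 ≈ 0.2673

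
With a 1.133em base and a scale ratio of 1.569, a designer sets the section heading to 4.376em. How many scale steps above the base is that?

3

1.569ⁿ = 4.376 / 1.133 = 3.8623
n = ln(3.8623) / ln(1.569) = 1.3513 / 0.4504 ≈ 3.00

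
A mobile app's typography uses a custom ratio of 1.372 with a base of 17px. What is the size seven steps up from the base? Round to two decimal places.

17.0 × 1.372⁷ = 17.0 × 9.15122 ≈ 155.57

155.57px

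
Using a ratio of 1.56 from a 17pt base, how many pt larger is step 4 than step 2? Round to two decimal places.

Step 2: 17.0 × 1.56² = 41.3712pt
Step 4: 17.0 × 1.56⁴ = 100.6810pt
Difference: 100.6810 − 41.3712 = 59.3098pt

59.31pt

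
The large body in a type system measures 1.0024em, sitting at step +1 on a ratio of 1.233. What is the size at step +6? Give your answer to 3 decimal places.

2.857em

Moving from step +1 to step +6 is 5 steps up, so multiply by r⁵.
1.0024 × 1.233⁵ = 1.0024 × 2.84981 ≈ 2.857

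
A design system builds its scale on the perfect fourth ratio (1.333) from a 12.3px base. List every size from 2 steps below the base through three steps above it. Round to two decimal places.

Step -2: 12.3 ÷ 1.333² = 6.92
Step -1: 12.3 ÷ 1.333 = 9.23
Step 0: 12.3px
Step 1: 12.3 × 1.333 = 16.40
Step 2: 12.3 × 1.333² = 21.86
Step 3: 12.3 × 1.333³ = 29.13

6.92px, 9.23px, 12.30px, 16.40px, 21.86px, 29.13px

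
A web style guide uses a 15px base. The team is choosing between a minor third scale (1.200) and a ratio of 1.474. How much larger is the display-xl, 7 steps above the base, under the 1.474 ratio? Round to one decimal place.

Minor third: 15.0 × 1.200⁷ = 53.748px
At 1.474: 15.0 × 1.474⁷ = 226.764px
Difference: 226.764 − 53.748 = 173.016px

173.0px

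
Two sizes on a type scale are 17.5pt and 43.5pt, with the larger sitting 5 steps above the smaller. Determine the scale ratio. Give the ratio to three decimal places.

r⁵ = 43.5 / 17.5, so r = (43.5/17.5)^(1/5).
r = 2.4857^(1/5) ≈ 1.1997

1.200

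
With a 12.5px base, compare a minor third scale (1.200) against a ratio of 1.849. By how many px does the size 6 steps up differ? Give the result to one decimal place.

Minor third: 12.5 × 1.200⁶ = 37.325px
At 1.849: 12.5 × 1.849⁶ = 499.495px
Difference: 499.495 − 37.325 = 462.170px

462.2px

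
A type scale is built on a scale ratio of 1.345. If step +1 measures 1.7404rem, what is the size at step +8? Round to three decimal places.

13.858rem

Moving from step +1 to step +8 is 7 steps up, so multiply by r⁷.
1.7404 × 1.345⁷ = 1.7404 × 7.96262 ≈ 13.858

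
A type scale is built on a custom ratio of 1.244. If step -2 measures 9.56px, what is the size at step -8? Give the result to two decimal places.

9.56 ÷ 1.244⁶ = 9.56 ÷ 3.70614 ≈ 2.580

2.58px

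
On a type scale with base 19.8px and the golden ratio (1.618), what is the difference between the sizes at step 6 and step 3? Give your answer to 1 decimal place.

Step 3: 19.8 × 1.618³ = 83.869px
Step 6: 19.8 × 1.618⁶ = 355.252px
Difference: 355.252 − 83.869 = 271.383px

271.4px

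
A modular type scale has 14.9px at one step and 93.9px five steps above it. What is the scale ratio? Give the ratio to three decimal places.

r⁵ = 93.9 / 14.9, so r = (93.9/14.9)^(1/5).
r = 6.3020^(1/5) ≈ 1.4451

1.445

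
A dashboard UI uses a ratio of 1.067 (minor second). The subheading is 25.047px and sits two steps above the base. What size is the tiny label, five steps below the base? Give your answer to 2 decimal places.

25.047 ÷ 1.067⁷ = 25.047 ÷ 1.57453 ≈ 15.908

15.91px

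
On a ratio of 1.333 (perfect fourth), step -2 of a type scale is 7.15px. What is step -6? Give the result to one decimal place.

2.3px

7.15 ÷ 1.333⁴ = 7.15 ÷ 3.15733 ≈ 2.265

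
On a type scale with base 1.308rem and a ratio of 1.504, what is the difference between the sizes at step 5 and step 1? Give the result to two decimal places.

8.10rem

Step 1: 1.308 × 1.504 = 1.9672rem
Step 5: 1.308 × 1.504⁵ = 10.0658rem
Difference: 10.0658 − 1.9672 = 8.0986rem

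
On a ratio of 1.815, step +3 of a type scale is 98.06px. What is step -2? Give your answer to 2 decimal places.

4.98px

98.06 ÷ 1.815⁵ = 98.06 ÷ 19.69623 ≈ 4.979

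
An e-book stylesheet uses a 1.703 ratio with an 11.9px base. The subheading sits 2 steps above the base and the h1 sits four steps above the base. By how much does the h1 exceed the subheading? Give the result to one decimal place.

65.6px

Step 2: 11.9 × 1.703² = 34.512px
Step 4: 11.9 × 1.703⁴ = 100.093px
Difference: 100.093 − 34.512 = 65.581px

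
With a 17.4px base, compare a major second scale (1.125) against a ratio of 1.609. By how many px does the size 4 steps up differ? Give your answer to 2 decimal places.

88.75px

Major second: 17.4 × 1.125⁴ = 27.8714px
At 1.609: 17.4 × 1.609⁴ = 116.6201px
Difference: 116.6201 − 27.8714 = 88.7487px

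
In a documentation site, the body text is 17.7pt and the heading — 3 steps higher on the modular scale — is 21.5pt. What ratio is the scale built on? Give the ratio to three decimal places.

r³ = 21.5 / 17.7, so r = (21.5/17.7)^(1/3).
r = 1.2147^(1/3) ≈ 1.0670

1.067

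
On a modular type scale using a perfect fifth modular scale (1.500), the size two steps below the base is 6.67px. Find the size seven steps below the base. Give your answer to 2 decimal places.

0.88px

6.67 ÷ 1.500⁵ = 6.67 ÷ 7.59375 ≈ 0.878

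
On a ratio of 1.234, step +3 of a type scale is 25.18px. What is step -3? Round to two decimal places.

The gap is -3 − (3) = -6 steps, so the factor is 1.234^-6.
25.18 ÷ 1.234⁶ = 25.18 ÷ 3.53095 ≈ 7.131

7.13px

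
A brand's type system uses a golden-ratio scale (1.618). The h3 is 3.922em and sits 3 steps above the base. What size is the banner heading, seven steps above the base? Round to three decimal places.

3.922 × 1.618⁴ = 3.922 × 6.85353 ≈ 26.880

26.880em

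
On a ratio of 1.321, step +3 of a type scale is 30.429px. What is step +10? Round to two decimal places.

213.60px

Moving from step +3 to step +10 is 7 steps up, so multiply by r⁷.
30.429 × 1.321⁷ = 30.429 × 7.01972 ≈ 213.603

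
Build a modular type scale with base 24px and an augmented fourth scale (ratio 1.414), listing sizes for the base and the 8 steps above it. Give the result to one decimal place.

24.0px, 33.9px, 48.0px, 67.9px, 95.9px, 135.7px, 191.8px, 271.2px, 383.5px

Step 0: 24px
Step 1: 24.0 × 1.414 = 33.9
Step 2: 24.0 × 1.414² = 48.0
Step 3: 24.0 × 1.414³ = 67.9
Step 4: 24.0 × 1.414⁴ = 95.9
Step 5: 24.0 × 1.414⁵ = 135.7
Step 6: 24.0 × 1.414⁶ = 191.8
Step 7: 24.0 × 1.414⁷ = 271.2
Step 8: 24.0 × 1.414⁸ = 383.5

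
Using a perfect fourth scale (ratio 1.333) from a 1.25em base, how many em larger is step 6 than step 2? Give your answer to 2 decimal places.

Step 2: 1.25 × 1.333² = 2.2211em
Step 6: 1.25 × 1.333⁶ = 7.0128em
Difference: 7.0128 − 2.2211 = 4.7917em

4.79em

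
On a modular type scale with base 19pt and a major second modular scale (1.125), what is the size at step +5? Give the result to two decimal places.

19.0 × 1.125⁵ = 19.0 × 1.80203 ≈ 34.24

34.24pt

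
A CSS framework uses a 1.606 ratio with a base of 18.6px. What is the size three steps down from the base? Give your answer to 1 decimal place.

Every step multiplies by the scale ratio.
18.6 ÷ 1.606³ = 18.6 ÷ 4.14225 ≈ 4.49

4.5px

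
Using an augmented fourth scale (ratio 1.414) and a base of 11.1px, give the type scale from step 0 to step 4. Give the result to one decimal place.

11.1px, 15.7px, 22.2px, 31.4px, 44.4px

Step 0: 11.1px
Step 1: 11.1 × 1.414 = 15.7
Step 2: 11.1 × 1.414² = 22.2
Step 3: 11.1 × 1.414³ = 31.4
Step 4: 11.1 × 1.414⁴ = 44.4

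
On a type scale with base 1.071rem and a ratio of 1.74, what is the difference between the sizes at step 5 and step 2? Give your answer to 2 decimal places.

13.84rem

Step 2: 1.071 × 1.74² = 3.2426rem
Step 5: 1.071 × 1.74⁵ = 17.0819rem
Difference: 17.0819 − 3.2426 = 13.8393rem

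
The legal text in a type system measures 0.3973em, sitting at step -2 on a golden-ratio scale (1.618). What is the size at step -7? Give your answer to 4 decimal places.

0.3973 ÷ 1.618⁵ = 0.3973 ÷ 11.08901 ≈ 0.0358

0.0358em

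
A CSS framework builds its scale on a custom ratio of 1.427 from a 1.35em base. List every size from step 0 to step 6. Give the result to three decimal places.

Step 0: 1.35em
Step 1: 1.35 × 1.427 = 1.926
Step 2: 1.35 × 1.427² = 2.749
Step 3: 1.35 × 1.427³ = 3.923
Step 4: 1.35 × 1.427⁴ = 5.598
Step 5: 1.35 × 1.427⁵ = 7.988
Step 6: 1.35 × 1.427⁶ = 11.399

1.350em, 1.926em, 2.749em, 3.923em, 5.598em, 7.988em, 11.399em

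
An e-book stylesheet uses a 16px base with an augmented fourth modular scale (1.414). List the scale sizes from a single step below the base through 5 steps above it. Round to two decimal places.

Step -1: 16.0 ÷ 1.414 = 11.32
Step 0: 16px
Step 1: 16.0 × 1.414 = 22.62
Step 2: 16.0 × 1.414² = 31.99
Step 3: 16.0 × 1.414³ = 45.23
Step 4: 16.0 × 1.414⁴ = 63.96
Step 5: 16.0 × 1.414⁵ = 90.44

11.32px, 16.00px, 22.62px, 31.99px, 45.23px, 63.96px, 90.44px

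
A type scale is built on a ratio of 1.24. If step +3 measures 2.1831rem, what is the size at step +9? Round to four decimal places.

2.1831 × 1.24⁶ = 2.1831 × 3.63522 ≈ 7.9360

7.9360rem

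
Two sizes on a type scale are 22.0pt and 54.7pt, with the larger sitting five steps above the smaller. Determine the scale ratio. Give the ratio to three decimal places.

1.200

The ratio satisfies 22.0 × r⁵ = 54.7, so r = (54.7 / 22.0)^(1/5).
r = 2.4864^(1/5) ≈ 1.1998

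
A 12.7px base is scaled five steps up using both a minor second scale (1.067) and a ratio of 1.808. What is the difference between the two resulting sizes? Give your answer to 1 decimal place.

Minor second: 12.7 × 1.067⁵ = 17.564px
At 1.808: 12.7 × 1.808⁵ = 245.356px
Difference: 245.356 − 17.564 = 227.792px

227.8px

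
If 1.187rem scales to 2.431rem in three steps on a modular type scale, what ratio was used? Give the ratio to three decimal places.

1.270

r³ = 2.431 / 1.187, so r = (2.431/1.187)^(1/3).
r = 2.0480^(1/3) ≈ 1.2699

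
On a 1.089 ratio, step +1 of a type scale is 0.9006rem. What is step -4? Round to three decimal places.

0.9006 ÷ 1.089⁵ = 0.9006 ÷ 1.53158 ≈ 0.588

0.588rem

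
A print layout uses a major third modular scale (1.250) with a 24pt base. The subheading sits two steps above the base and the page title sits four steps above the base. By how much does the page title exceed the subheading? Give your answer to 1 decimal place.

Step 2: 24.0 × 1.250² = 37.500pt
Step 4: 24.0 × 1.250⁴ = 58.594pt
Difference: 58.594 − 37.500 = 21.094pt

21.1pt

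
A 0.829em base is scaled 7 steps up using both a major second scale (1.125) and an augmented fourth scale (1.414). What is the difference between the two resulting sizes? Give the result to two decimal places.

7.48em

Major second: 0.829 × 1.125⁷ = 1.8907em
Augmented fourth: 0.829 × 1.414⁷ = 9.3692em
Difference: 9.3692 − 1.8907 = 7.4785em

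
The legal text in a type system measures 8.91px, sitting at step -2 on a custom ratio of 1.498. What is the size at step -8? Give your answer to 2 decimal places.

8.91 ÷ 1.498⁶ = 8.91 ÷ 11.29980 ≈ 0.789

0.79px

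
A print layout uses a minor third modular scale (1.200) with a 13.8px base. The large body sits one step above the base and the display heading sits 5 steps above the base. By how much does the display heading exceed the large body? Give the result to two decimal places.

17.78px

Step 1: 13.8 × 1.200 = 16.5600px
Step 5: 13.8 × 1.200⁵ = 34.3388px
Difference: 34.3388 − 16.5600 = 17.7788px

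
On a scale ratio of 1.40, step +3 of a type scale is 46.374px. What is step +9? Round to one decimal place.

The gap is 9 − (3) = 6 steps, so the factor is 1.40^6.
46.374 × 1.40⁶ = 46.374 × 7.52954 ≈ 349.175

349.2px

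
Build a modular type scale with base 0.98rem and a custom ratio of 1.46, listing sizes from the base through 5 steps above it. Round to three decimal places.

0.980rem, 1.431rem, 2.089rem, 3.050rem, 4.453rem, 6.501rem

Step 0: 0.98rem
Step 1: 0.98 × 1.46 = 1.431
Step 2: 0.98 × 1.46² = 2.089
Step 3: 0.98 × 1.46³ = 3.050
Step 4: 0.98 × 1.46⁴ = 4.453
Step 5: 0.98 × 1.46⁵ = 6.501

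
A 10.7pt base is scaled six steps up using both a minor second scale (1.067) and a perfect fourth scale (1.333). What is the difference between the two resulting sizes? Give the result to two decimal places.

Minor second: 10.7 × 1.067⁶ = 15.7896pt
Perfect fourth: 10.7 × 1.333⁶ = 60.0295pt
Difference: 60.0295 − 15.7896 = 44.2399pt

44.24pt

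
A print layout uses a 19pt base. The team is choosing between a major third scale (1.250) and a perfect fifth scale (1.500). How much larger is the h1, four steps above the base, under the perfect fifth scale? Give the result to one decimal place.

Major third: 19.0 × 1.250⁴ = 46.387pt
Perfect fifth: 19.0 × 1.500⁴ = 96.188pt
Difference: 96.188 − 46.387 = 49.801pt

49.8pt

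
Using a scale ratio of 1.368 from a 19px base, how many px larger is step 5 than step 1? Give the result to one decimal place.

Step 1: 19.0 × 1.368 = 25.992px
Step 5: 19.0 × 1.368⁵ = 91.030px
Difference: 91.030 − 25.992 = 65.038px

65.0px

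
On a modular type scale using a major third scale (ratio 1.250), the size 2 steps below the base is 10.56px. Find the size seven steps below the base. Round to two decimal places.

The gap is -7 − (-2) = -5 steps, so the factor is 1.250^-5.
10.56 ÷ 1.250⁵ = 10.56 ÷ 3.05176 ≈ 3.460

3.46px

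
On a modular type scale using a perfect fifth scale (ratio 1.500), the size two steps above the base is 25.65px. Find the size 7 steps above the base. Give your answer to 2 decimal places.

25.65 × 1.500⁵ = 25.65 × 7.59375 ≈ 194.780

194.78px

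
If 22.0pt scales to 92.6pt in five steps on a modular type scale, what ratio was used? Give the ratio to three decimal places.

r⁵ = 92.6 / 22.0, so r = (92.6/22.0)^(1/5).
r = 4.2091^(1/5) ≈ 1.3330

1.333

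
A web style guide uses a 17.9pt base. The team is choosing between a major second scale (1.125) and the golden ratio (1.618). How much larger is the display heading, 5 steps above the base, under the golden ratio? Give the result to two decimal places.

Major second: 17.9 × 1.125⁵ = 32.2564pt
Golden ratio: 17.9 × 1.618⁵ = 198.4932pt
Difference: 198.4932 − 32.2564 = 166.2368pt

166.24pt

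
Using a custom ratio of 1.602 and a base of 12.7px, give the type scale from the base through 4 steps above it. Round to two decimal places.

12.70px, 20.35px, 32.59px, 52.21px, 83.65px

Step 0: 12.7px
Step 1: 12.7 × 1.602 = 20.35
Step 2: 12.7 × 1.602² = 32.59
Step 3: 12.7 × 1.602³ = 52.21
Step 4: 12.7 × 1.602⁴ = 83.65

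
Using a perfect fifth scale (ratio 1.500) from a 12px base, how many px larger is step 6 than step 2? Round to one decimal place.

109.7px

Step 2: 12.0 × 1.500² = 27.000px
Step 6: 12.0 × 1.500⁶ = 136.688px
Difference: 136.688 − 27.000 = 109.688px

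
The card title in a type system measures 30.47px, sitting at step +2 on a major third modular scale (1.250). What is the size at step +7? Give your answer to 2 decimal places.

30.47 × 1.250⁵ = 30.47 × 3.05176 ≈ 92.987

92.99px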